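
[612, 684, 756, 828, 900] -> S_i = 612 + 72*i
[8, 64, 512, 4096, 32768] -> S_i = 8*8^i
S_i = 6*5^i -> [6, 30, 150, 750, 3750]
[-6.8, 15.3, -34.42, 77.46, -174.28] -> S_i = -6.80*(-2.25)^i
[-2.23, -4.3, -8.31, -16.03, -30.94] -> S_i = -2.23*1.93^i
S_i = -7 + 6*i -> [-7, -1, 5, 11, 17]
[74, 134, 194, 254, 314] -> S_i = 74 + 60*i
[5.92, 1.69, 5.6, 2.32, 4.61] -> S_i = Random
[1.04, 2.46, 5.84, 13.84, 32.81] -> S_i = 1.04*2.37^i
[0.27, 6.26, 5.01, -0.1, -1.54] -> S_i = Random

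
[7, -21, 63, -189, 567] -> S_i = 7*-3^i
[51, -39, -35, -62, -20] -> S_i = Random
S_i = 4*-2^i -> [4, -8, 16, -32, 64]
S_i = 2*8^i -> [2, 16, 128, 1024, 8192]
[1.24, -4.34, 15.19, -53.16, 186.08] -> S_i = 1.24*(-3.50)^i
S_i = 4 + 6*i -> [4, 10, 16, 22, 28]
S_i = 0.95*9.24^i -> [0.95, 8.78, 81.11, 749.44, 6924.87]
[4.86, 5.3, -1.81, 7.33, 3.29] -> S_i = Random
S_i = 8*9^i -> [8, 72, 648, 5832, 52488]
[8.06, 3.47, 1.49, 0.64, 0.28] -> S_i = 8.06*0.43^i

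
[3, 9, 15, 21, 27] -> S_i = 3 + 6*i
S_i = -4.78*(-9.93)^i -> [-4.78, 47.47, -471.33, 4680.32, -46475.59]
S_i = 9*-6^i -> [9, -54, 324, -1944, 11664]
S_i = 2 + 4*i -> [2, 6, 10, 14, 18]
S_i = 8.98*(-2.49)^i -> [8.98, -22.36, 55.68, -138.64, 345.2]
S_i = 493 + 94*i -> [493, 587, 681, 775, 869]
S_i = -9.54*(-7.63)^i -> [-9.54, 72.79, -555.39, 4237.62, -32333.04]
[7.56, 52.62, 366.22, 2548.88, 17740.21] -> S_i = 7.56*6.96^i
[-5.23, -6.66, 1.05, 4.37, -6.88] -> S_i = Random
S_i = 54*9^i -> [54, 486, 4374, 39366, 354294]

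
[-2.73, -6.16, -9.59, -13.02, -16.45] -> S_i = -2.73 + -3.43*i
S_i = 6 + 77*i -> [6, 83, 160, 237, 314]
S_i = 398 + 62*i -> [398, 460, 522, 584, 646]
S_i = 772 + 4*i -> [772, 776, 780, 784, 788]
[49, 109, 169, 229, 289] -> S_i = 49 + 60*i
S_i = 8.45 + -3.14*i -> [8.45, 5.31, 2.17, -0.97, -4.11]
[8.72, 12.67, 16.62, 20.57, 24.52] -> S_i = 8.72 + 3.95*i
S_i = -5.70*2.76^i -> [-5.7, -15.73, -43.42, -119.84, -330.76]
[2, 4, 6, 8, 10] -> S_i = 2 + 2*i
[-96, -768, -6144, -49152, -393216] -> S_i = -96*8^i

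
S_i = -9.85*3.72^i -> [-9.85, -36.64, -136.31, -507.07, -1886.29]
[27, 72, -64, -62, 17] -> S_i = Random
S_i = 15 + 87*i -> [15, 102, 189, 276, 363]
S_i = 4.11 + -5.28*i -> [4.11, -1.17, -6.45, -11.73, -17.01]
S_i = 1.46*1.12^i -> [1.46, 1.64, 1.83, 2.05, 2.3]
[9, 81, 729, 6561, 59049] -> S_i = 9*9^i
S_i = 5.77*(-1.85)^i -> [5.77, -10.67, 19.75, -36.53, 67.59]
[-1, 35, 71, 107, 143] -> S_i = -1 + 36*i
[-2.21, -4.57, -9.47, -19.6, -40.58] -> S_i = -2.21*2.07^i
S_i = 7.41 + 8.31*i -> [7.41, 15.72, 24.03, 32.34, 40.65]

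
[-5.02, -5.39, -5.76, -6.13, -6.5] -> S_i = -5.02 + -0.37*i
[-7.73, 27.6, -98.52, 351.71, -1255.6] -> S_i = -7.73*(-3.57)^i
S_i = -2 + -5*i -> [-2, -7, -12, -17, -22]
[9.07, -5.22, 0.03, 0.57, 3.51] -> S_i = Random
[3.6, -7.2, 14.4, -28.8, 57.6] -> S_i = 3.60*(-2.00)^i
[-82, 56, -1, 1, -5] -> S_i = Random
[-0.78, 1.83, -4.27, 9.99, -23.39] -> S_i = -0.78*(-2.34)^i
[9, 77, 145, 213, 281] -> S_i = 9 + 68*i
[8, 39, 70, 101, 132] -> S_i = 8 + 31*i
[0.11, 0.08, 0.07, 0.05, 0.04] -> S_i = 0.11*0.77^i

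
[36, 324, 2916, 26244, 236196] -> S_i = 36*9^i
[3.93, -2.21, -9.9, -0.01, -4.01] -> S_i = Random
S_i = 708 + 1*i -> [708, 709, 710, 711, 712]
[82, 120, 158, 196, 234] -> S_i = 82 + 38*i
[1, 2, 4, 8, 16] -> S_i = 1*2^i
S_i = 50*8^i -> [50, 400, 3200, 25600, 204800]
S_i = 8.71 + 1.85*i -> [8.71, 10.56, 12.41, 14.26, 16.11]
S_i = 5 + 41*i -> [5, 46, 87, 128, 169]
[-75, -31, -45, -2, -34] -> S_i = Random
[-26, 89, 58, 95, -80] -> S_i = Random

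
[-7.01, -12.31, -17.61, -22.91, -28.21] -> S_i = -7.01 + -5.30*i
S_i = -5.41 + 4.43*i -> [-5.41, -0.98, 3.45, 7.88, 12.31]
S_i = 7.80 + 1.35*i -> [7.8, 9.15, 10.5, 11.85, 13.2]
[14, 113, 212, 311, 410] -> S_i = 14 + 99*i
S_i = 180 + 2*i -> [180, 182, 184, 186, 188]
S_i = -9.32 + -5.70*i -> [-9.32, -15.02, -20.72, -26.42, -32.12]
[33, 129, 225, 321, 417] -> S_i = 33 + 96*i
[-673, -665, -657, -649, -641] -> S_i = -673 + 8*i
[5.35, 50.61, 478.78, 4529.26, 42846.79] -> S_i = 5.35*9.46^i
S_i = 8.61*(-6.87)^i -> [8.61, -59.15, 406.37, -2791.73, 19179.18]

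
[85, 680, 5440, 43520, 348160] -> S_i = 85*8^i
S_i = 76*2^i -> [76, 152, 304, 608, 1216]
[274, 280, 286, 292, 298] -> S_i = 274 + 6*i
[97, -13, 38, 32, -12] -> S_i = Random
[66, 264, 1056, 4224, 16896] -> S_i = 66*4^i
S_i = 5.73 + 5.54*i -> [5.73, 11.27, 16.81, 22.35, 27.89]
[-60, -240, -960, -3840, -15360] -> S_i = -60*4^i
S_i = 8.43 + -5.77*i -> [8.43, 2.66, -3.11, -8.88, -14.65]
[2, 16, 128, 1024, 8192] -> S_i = 2*8^i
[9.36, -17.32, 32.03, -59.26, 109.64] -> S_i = 9.36*(-1.85)^i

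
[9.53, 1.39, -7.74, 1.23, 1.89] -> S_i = Random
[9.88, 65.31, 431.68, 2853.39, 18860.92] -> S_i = 9.88*6.61^i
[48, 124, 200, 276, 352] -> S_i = 48 + 76*i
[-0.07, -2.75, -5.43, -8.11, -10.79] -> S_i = -0.07 + -2.68*i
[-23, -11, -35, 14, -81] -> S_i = Random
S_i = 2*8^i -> [2, 16, 128, 1024, 8192]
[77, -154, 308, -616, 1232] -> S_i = 77*-2^i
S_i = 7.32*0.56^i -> [7.32, 4.1, 2.3, 1.29, 0.72]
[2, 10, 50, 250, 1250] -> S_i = 2*5^i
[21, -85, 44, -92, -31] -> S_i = Random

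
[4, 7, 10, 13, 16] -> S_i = 4 + 3*i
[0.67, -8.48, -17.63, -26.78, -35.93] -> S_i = 0.67 + -9.15*i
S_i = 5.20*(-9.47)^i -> [5.2, -49.24, 466.34, -4416.25, 41821.85]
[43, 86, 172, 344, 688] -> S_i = 43*2^i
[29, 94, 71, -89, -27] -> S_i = Random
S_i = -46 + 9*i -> [-46, -37, -28, -19, -10]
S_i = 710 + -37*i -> [710, 673, 636, 599, 562]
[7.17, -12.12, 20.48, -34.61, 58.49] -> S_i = 7.17*(-1.69)^i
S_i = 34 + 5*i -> [34, 39, 44, 49, 54]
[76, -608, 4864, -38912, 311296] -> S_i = 76*-8^i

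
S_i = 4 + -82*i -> [4, -78, -160, -242, -324]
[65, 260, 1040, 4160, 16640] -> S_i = 65*4^i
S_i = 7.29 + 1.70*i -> [7.29, 8.99, 10.69, 12.39, 14.09]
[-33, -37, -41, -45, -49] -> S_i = -33 + -4*i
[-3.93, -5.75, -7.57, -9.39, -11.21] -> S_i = -3.93 + -1.82*i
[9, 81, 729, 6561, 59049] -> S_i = 9*9^i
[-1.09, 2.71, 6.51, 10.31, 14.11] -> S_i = -1.09 + 3.80*i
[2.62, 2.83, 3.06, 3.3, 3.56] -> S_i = 2.62*1.08^i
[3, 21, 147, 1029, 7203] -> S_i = 3*7^i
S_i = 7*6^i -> [7, 42, 252, 1512, 9072]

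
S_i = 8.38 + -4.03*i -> [8.38, 4.35, 0.32, -3.71, -7.74]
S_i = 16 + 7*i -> [16, 23, 30, 37, 44]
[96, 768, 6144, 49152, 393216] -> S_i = 96*8^i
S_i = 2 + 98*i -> [2, 100, 198, 296, 394]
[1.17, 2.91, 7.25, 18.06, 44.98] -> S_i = 1.17*2.49^i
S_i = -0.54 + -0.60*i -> [-0.54, -1.14, -1.74, -2.34, -2.94]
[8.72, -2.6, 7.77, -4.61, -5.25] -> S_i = Random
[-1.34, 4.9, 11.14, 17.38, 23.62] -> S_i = -1.34 + 6.24*i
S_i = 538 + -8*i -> [538, 530, 522, 514, 506]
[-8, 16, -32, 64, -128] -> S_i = -8*-2^i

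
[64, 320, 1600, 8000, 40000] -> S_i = 64*5^i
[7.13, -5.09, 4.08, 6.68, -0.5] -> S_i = Random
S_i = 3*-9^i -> [3, -27, 243, -2187, 19683]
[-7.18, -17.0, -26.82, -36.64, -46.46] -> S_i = -7.18 + -9.82*i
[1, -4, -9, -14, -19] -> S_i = 1 + -5*i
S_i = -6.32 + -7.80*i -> [-6.32, -14.12, -21.92, -29.72, -37.52]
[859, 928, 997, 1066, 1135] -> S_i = 859 + 69*i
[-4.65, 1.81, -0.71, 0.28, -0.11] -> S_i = -4.65*(-0.39)^i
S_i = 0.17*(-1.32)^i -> [0.17, -0.22, 0.3, -0.39, 0.52]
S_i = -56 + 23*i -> [-56, -33, -10, 13, 36]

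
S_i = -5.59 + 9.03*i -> [-5.59, 3.44, 12.47, 21.5, 30.53]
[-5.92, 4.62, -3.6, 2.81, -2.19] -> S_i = -5.92*(-0.78)^i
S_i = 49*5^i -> [49, 245, 1225, 6125, 30625]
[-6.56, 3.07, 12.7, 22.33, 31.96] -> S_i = -6.56 + 9.63*i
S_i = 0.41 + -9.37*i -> [0.41, -8.96, -18.33, -27.7, -37.07]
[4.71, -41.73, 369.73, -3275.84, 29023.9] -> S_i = 4.71*(-8.86)^i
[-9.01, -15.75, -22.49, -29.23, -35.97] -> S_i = -9.01 + -6.74*i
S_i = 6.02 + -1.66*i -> [6.02, 4.36, 2.7, 1.04, -0.62]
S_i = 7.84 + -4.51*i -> [7.84, 3.33, -1.18, -5.69, -10.2]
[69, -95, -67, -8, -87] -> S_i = Random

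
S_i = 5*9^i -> [5, 45, 405, 3645, 32805]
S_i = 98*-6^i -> [98, -588, 3528, -21168, 127008]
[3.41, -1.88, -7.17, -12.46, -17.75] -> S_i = 3.41 + -5.29*i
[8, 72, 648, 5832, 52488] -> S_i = 8*9^i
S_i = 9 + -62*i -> [9, -53, -115, -177, -239]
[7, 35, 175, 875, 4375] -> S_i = 7*5^i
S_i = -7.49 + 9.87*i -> [-7.49, 2.38, 12.25, 22.12, 31.99]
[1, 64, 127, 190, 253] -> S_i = 1 + 63*i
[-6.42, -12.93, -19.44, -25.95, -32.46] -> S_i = -6.42 + -6.51*i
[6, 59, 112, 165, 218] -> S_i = 6 + 53*i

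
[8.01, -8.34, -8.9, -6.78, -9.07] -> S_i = Random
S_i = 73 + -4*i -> [73, 69, 65, 61, 57]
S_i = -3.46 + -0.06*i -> [-3.46, -3.52, -3.58, -3.64, -3.7]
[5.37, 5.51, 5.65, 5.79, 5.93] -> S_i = 5.37 + 0.14*i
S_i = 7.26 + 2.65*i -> [7.26, 9.91, 12.56, 15.21, 17.86]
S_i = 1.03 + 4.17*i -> [1.03, 5.2, 9.37, 13.54, 17.71]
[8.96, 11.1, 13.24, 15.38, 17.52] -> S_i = 8.96 + 2.14*i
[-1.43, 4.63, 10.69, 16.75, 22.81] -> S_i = -1.43 + 6.06*i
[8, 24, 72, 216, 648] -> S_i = 8*3^i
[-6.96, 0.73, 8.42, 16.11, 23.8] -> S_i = -6.96 + 7.69*i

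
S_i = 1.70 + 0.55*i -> [1.7, 2.25, 2.8, 3.35, 3.9]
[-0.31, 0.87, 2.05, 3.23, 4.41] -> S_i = -0.31 + 1.18*i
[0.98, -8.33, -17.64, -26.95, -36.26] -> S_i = 0.98 + -9.31*i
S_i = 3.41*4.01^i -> [3.41, 13.67, 54.83, 219.88, 881.72]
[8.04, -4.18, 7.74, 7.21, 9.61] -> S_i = Random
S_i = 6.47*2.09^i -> [6.47, 13.52, 28.26, 59.07, 123.45]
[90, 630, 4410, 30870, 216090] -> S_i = 90*7^i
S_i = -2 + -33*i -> [-2, -35, -68, -101, -134]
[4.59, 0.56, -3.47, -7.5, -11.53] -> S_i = 4.59 + -4.03*i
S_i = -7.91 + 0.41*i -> [-7.91, -7.5, -7.09, -6.68, -6.27]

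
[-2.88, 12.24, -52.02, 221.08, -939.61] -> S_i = -2.88*(-4.25)^i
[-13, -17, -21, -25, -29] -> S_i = -13 + -4*i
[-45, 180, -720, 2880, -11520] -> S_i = -45*-4^i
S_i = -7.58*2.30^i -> [-7.58, -17.43, -40.1, -92.23, -212.12]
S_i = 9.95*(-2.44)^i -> [9.95, -24.28, 59.24, -144.54, 352.68]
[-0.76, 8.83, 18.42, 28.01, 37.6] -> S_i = -0.76 + 9.59*i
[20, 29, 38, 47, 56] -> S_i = 20 + 9*i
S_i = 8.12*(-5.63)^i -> [8.12, -45.72, 257.38, -1449.04, 8158.11]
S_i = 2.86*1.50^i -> [2.86, 4.29, 6.44, 9.65, 14.48]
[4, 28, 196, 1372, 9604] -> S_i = 4*7^i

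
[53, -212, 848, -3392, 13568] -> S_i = 53*-4^i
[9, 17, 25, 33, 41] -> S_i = 9 + 8*i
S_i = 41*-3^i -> [41, -123, 369, -1107, 3321]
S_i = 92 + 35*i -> [92, 127, 162, 197, 232]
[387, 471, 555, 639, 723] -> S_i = 387 + 84*i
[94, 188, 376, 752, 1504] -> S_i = 94*2^i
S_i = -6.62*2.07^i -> [-6.62, -13.7, -28.37, -58.72, -121.55]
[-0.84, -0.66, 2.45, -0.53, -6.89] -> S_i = Random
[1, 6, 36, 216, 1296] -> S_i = 1*6^i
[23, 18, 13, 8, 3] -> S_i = 23 + -5*i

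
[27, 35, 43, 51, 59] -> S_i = 27 + 8*i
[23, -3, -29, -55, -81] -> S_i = 23 + -26*i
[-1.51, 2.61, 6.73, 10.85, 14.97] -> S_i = -1.51 + 4.12*i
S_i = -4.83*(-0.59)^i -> [-4.83, 2.85, -1.68, 0.99, -0.59]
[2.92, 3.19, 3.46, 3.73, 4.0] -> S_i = 2.92 + 0.27*i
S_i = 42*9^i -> [42, 378, 3402, 30618, 275562]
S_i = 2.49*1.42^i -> [2.49, 3.54, 5.02, 7.13, 10.12]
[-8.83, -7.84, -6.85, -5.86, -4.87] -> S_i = -8.83 + 0.99*i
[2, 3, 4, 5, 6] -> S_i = 2 + 1*i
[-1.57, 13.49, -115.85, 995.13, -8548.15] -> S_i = -1.57*(-8.59)^i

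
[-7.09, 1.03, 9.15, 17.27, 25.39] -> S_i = -7.09 + 8.12*i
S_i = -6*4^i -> [-6, -24, -96, -384, -1536]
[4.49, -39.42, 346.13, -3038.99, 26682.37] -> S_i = 4.49*(-8.78)^i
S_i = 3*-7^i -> [3, -21, 147, -1029, 7203]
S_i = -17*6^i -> [-17, -102, -612, -3672, -22032]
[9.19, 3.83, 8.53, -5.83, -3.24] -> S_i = Random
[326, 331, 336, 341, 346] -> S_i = 326 + 5*i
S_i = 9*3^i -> [9, 27, 81, 243, 729]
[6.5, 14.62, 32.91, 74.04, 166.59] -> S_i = 6.50*2.25^i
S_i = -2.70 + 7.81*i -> [-2.7, 5.11, 12.92, 20.73, 28.54]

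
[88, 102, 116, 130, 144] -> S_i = 88 + 14*i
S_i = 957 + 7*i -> [957, 964, 971, 978, 985]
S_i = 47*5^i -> [47, 235, 1175, 5875, 29375]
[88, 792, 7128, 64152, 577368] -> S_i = 88*9^i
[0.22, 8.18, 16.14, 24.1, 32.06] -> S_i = 0.22 + 7.96*i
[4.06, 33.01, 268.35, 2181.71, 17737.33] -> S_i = 4.06*8.13^i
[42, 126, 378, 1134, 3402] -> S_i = 42*3^i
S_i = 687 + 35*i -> [687, 722, 757, 792, 827]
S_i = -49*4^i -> [-49, -196, -784, -3136, -12544]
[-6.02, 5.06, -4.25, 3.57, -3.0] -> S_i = -6.02*(-0.84)^i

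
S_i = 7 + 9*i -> [7, 16, 25, 34, 43]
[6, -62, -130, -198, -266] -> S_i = 6 + -68*i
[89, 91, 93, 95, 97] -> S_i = 89 + 2*i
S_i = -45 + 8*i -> [-45, -37, -29, -21, -13]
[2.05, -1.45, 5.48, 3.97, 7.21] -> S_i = Random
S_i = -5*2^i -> [-5, -10, -20, -40, -80]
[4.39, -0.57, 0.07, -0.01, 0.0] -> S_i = 4.39*(-0.13)^i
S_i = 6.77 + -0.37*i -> [6.77, 6.4, 6.03, 5.66, 5.29]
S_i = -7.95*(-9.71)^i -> [-7.95, 77.19, -749.56, 7278.21, -70671.46]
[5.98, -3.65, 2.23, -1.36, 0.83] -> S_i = 5.98*(-0.61)^i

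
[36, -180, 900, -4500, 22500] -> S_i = 36*-5^i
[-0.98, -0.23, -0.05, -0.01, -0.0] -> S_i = -0.98*0.23^i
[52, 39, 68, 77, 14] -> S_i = Random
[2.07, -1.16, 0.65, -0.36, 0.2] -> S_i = 2.07*(-0.56)^i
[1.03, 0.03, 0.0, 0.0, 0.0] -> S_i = 1.03*0.03^i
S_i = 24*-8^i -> [24, -192, 1536, -12288, 98304]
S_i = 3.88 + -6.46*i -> [3.88, -2.58, -9.04, -15.5, -21.96]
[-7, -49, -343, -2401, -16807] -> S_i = -7*7^i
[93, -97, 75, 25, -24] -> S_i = Random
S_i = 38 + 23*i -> [38, 61, 84, 107, 130]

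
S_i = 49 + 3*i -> [49, 52, 55, 58, 61]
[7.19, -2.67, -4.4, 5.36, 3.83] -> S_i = Random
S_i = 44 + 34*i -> [44, 78, 112, 146, 180]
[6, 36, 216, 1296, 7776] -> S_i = 6*6^i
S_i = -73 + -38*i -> [-73, -111, -149, -187, -225]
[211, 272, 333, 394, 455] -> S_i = 211 + 61*i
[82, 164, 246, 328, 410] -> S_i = 82 + 82*i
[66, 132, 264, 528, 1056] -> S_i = 66*2^i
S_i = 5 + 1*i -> [5, 6, 7, 8, 9]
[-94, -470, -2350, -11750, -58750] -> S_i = -94*5^i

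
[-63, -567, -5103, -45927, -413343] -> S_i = -63*9^i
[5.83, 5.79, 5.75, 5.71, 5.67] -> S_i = 5.83 + -0.04*i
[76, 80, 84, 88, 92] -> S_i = 76 + 4*i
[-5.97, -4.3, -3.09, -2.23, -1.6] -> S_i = -5.97*0.72^i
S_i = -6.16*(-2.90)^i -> [-6.16, 17.86, -51.81, 150.24, -435.69]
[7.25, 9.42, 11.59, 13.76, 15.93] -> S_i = 7.25 + 2.17*i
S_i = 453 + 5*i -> [453, 458, 463, 468, 473]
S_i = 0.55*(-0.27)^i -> [0.55, -0.15, 0.04, -0.01, 0.0]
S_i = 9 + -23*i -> [9, -14, -37, -60, -83]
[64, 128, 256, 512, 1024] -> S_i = 64*2^i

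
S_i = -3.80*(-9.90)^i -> [-3.8, 37.62, -372.44, 3687.14, -36502.65]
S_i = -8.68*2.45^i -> [-8.68, -21.27, -52.1, -127.65, -312.74]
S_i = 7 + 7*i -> [7, 14, 21, 28, 35]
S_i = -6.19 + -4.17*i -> [-6.19, -10.36, -14.53, -18.7, -22.87]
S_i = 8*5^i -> [8, 40, 200, 1000, 5000]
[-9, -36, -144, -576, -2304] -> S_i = -9*4^i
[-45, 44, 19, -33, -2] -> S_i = Random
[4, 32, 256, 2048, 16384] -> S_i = 4*8^i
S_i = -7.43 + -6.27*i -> [-7.43, -13.7, -19.97, -26.24, -32.51]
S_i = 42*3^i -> [42, 126, 378, 1134, 3402]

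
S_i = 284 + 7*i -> [284, 291, 298, 305, 312]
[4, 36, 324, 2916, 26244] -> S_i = 4*9^i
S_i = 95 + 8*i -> [95, 103, 111, 119, 127]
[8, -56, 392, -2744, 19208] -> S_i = 8*-7^i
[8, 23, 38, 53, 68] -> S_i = 8 + 15*i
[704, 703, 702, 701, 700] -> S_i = 704 + -1*i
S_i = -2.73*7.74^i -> [-2.73, -21.13, -163.55, -1265.86, -9797.75]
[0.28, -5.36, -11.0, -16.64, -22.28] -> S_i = 0.28 + -5.64*i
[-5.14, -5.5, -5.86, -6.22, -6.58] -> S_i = -5.14 + -0.36*i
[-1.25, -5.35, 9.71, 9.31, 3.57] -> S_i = Random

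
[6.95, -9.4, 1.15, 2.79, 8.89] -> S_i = Random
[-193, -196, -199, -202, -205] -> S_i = -193 + -3*i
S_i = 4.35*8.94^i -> [4.35, 38.89, 347.67, 3108.15, 27786.85]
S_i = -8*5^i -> [-8, -40, -200, -1000, -5000]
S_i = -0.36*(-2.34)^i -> [-0.36, 0.84, -1.97, 4.61, -10.79]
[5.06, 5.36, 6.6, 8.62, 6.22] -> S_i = Random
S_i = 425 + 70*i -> [425, 495, 565, 635, 705]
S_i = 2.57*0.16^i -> [2.57, 0.41, 0.07, 0.01, 0.0]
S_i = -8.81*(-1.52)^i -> [-8.81, 13.39, -20.35, 30.94, -47.03]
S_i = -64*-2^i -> [-64, 128, -256, 512, -1024]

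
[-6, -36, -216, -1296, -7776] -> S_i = -6*6^i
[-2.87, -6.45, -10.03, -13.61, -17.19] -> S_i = -2.87 + -3.58*i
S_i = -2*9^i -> [-2, -18, -162, -1458, -13122]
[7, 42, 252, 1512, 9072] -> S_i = 7*6^i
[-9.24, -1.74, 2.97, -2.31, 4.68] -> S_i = Random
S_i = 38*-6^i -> [38, -228, 1368, -8208, 49248]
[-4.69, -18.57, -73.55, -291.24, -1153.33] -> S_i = -4.69*3.96^i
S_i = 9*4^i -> [9, 36, 144, 576, 2304]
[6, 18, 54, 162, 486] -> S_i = 6*3^i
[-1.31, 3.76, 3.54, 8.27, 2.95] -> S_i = Random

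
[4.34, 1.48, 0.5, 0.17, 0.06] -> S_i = 4.34*0.34^i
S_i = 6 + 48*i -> [6, 54, 102, 150, 198]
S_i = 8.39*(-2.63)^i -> [8.39, -22.07, 58.03, -152.63, 401.41]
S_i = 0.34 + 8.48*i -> [0.34, 8.82, 17.3, 25.78, 34.26]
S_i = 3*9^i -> [3, 27, 243, 2187, 19683]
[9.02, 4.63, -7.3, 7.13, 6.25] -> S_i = Random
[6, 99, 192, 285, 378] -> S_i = 6 + 93*i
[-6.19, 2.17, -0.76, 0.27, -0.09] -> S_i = -6.19*(-0.35)^i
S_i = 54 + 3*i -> [54, 57, 60, 63, 66]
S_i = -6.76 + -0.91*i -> [-6.76, -7.67, -8.58, -9.49, -10.4]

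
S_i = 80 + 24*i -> [80, 104, 128, 152, 176]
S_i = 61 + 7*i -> [61, 68, 75, 82, 89]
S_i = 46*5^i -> [46, 230, 1150, 5750, 28750]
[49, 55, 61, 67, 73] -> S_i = 49 + 6*i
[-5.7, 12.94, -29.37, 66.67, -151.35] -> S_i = -5.70*(-2.27)^i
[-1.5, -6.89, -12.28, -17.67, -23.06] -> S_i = -1.50 + -5.39*i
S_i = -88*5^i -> [-88, -440, -2200, -11000, -55000]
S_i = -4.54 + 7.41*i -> [-4.54, 2.87, 10.28, 17.69, 25.1]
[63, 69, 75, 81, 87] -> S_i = 63 + 6*i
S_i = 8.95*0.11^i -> [8.95, 0.98, 0.11, 0.01, 0.0]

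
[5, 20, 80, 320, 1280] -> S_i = 5*4^i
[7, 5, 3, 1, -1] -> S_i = 7 + -2*i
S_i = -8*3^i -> [-8, -24, -72, -216, -648]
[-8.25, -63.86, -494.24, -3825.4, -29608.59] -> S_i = -8.25*7.74^i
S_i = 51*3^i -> [51, 153, 459, 1377, 4131]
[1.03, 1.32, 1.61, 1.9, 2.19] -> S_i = 1.03 + 0.29*i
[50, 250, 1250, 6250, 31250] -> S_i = 50*5^i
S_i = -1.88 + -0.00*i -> [-1.88, -1.88, -1.88, -1.88, -1.88]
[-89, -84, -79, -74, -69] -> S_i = -89 + 5*i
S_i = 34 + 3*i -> [34, 37, 40, 43, 46]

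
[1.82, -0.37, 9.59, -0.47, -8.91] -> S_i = Random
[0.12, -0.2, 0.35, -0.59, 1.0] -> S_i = 0.12*(-1.70)^i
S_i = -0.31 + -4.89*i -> [-0.31, -5.2, -10.09, -14.98, -19.87]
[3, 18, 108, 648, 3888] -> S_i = 3*6^i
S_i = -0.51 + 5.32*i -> [-0.51, 4.81, 10.13, 15.45, 20.77]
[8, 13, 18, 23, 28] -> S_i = 8 + 5*i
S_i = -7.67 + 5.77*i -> [-7.67, -1.9, 3.87, 9.64, 15.41]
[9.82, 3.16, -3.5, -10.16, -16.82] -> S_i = 9.82 + -6.66*i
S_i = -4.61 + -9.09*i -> [-4.61, -13.7, -22.79, -31.88, -40.97]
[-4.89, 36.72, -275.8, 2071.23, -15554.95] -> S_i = -4.89*(-7.51)^i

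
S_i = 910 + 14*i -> [910, 924, 938, 952, 966]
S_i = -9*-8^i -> [-9, 72, -576, 4608, -36864]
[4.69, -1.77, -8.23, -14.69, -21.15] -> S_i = 4.69 + -6.46*i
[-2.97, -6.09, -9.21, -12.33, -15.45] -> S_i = -2.97 + -3.12*i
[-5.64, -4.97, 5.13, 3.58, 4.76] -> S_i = Random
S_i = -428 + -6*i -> [-428, -434, -440, -446, -452]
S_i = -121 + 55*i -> [-121, -66, -11, 44, 99]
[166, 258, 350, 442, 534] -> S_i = 166 + 92*i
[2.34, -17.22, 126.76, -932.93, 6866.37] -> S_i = 2.34*(-7.36)^i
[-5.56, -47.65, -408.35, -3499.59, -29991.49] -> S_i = -5.56*8.57^i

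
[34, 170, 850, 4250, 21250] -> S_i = 34*5^i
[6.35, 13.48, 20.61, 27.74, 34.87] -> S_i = 6.35 + 7.13*i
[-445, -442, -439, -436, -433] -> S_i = -445 + 3*i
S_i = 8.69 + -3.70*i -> [8.69, 4.99, 1.29, -2.41, -6.11]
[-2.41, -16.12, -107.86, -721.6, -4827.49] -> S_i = -2.41*6.69^i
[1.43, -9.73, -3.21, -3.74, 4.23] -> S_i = Random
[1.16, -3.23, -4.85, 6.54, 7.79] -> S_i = Random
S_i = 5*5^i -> [5, 25, 125, 625, 3125]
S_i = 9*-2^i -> [9, -18, 36, -72, 144]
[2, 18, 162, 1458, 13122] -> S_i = 2*9^i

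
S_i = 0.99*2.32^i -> [0.99, 2.3, 5.33, 12.36, 28.68]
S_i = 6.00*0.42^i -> [6.0, 2.52, 1.06, 0.44, 0.19]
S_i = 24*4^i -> [24, 96, 384, 1536, 6144]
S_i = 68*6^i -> [68, 408, 2448, 14688, 88128]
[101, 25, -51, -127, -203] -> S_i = 101 + -76*i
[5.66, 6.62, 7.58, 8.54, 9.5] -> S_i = 5.66 + 0.96*i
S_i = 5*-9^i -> [5, -45, 405, -3645, 32805]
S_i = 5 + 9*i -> [5, 14, 23, 32, 41]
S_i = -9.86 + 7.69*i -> [-9.86, -2.17, 5.52, 13.21, 20.9]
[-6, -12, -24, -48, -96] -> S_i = -6*2^i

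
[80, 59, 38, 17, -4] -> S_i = 80 + -21*i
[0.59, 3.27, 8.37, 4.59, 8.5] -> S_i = Random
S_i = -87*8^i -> [-87, -696, -5568, -44544, -356352]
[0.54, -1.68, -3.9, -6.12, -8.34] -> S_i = 0.54 + -2.22*i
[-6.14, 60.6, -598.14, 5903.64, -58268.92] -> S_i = -6.14*(-9.87)^i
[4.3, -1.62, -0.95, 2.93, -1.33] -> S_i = Random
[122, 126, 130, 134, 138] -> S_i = 122 + 4*i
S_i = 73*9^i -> [73, 657, 5913, 53217, 478953]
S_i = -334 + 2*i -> [-334, -332, -330, -328, -326]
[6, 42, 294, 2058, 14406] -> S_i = 6*7^i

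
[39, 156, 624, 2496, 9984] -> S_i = 39*4^i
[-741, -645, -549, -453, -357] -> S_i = -741 + 96*i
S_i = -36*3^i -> [-36, -108, -324, -972, -2916]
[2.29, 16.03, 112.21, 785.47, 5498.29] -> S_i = 2.29*7.00^i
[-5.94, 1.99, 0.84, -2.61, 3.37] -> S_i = Random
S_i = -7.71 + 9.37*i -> [-7.71, 1.66, 11.03, 20.4, 29.77]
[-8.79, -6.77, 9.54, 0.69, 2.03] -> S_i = Random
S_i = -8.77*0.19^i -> [-8.77, -1.67, -0.32, -0.06, -0.01]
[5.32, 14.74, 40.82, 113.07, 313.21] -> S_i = 5.32*2.77^i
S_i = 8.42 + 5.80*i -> [8.42, 14.22, 20.02, 25.82, 31.62]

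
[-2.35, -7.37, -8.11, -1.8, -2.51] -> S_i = Random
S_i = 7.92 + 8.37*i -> [7.92, 16.29, 24.66, 33.03, 41.4]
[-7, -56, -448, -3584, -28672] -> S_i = -7*8^i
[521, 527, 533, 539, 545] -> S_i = 521 + 6*i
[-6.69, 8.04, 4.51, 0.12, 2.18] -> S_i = Random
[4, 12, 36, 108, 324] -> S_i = 4*3^i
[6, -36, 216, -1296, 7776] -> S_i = 6*-6^i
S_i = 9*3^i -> [9, 27, 81, 243, 729]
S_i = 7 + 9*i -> [7, 16, 25, 34, 43]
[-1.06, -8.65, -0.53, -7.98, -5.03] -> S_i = Random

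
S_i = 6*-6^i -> [6, -36, 216, -1296, 7776]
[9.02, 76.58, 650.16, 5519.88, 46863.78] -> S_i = 9.02*8.49^i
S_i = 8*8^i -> [8, 64, 512, 4096, 32768]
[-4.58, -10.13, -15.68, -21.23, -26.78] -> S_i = -4.58 + -5.55*i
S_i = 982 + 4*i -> [982, 986, 990, 994, 998]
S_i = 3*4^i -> [3, 12, 48, 192, 768]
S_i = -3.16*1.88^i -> [-3.16, -5.94, -11.17, -21.0, -39.47]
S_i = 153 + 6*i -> [153, 159, 165, 171, 177]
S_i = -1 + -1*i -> [-1, -2, -3, -4, -5]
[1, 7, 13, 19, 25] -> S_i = 1 + 6*i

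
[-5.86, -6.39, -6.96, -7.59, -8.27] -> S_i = -5.86*1.09^i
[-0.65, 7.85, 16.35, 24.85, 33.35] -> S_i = -0.65 + 8.50*i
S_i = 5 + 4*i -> [5, 9, 13, 17, 21]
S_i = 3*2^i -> [3, 6, 12, 24, 48]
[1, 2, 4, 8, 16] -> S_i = 1*2^i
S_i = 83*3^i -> [83, 249, 747, 2241, 6723]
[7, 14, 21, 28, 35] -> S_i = 7 + 7*i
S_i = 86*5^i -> [86, 430, 2150, 10750, 53750]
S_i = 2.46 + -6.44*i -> [2.46, -3.98, -10.42, -16.86, -23.3]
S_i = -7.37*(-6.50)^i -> [-7.37, 47.9, -311.38, 2023.99, -13155.91]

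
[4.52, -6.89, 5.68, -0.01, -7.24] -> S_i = Random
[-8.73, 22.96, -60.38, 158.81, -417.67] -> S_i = -8.73*(-2.63)^i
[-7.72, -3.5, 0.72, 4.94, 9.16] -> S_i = -7.72 + 4.22*i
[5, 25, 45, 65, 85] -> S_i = 5 + 20*i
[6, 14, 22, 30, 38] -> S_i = 6 + 8*i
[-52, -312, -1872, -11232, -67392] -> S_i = -52*6^i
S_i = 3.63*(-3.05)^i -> [3.63, -11.07, 33.77, -102.99, 314.13]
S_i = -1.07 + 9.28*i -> [-1.07, 8.21, 17.49, 26.77, 36.05]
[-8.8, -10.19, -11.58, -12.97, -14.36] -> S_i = -8.80 + -1.39*i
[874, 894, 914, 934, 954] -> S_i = 874 + 20*i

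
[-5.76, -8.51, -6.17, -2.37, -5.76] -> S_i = Random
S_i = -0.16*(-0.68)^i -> [-0.16, 0.11, -0.07, 0.05, -0.03]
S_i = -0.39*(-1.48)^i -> [-0.39, 0.58, -0.85, 1.26, -1.87]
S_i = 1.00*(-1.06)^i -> [1.0, -1.06, 1.12, -1.19, 1.26]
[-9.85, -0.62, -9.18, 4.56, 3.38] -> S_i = Random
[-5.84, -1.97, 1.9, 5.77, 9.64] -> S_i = -5.84 + 3.87*i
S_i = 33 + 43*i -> [33, 76, 119, 162, 205]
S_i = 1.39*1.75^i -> [1.39, 2.43, 4.26, 7.45, 13.04]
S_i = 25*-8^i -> [25, -200, 1600, -12800, 102400]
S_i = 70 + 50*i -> [70, 120, 170, 220, 270]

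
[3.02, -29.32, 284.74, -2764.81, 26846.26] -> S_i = 3.02*(-9.71)^i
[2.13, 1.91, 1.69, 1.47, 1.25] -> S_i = 2.13 + -0.22*i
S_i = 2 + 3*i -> [2, 5, 8, 11, 14]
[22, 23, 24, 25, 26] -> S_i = 22 + 1*i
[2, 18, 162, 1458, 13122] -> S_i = 2*9^i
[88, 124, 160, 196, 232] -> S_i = 88 + 36*i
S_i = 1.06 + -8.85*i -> [1.06, -7.79, -16.64, -25.49, -34.34]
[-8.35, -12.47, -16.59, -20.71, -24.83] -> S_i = -8.35 + -4.12*i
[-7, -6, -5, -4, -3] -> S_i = -7 + 1*i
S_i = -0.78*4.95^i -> [-0.78, -3.86, -19.11, -94.6, -468.29]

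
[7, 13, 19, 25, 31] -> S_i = 7 + 6*i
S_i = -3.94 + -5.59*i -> [-3.94, -9.53, -15.12, -20.71, -26.3]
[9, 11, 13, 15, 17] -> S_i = 9 + 2*i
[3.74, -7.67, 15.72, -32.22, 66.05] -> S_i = 3.74*(-2.05)^i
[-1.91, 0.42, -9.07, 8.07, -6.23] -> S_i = Random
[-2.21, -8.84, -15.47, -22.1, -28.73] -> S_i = -2.21 + -6.63*i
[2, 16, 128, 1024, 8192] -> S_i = 2*8^i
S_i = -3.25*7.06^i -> [-3.25, -22.94, -161.99, -1143.66, -8074.25]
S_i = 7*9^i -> [7, 63, 567, 5103, 45927]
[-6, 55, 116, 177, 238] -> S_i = -6 + 61*i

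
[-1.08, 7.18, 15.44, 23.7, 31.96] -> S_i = -1.08 + 8.26*i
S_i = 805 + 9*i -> [805, 814, 823, 832, 841]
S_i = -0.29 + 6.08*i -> [-0.29, 5.79, 11.87, 17.95, 24.03]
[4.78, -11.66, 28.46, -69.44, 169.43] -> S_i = 4.78*(-2.44)^i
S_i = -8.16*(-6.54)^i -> [-8.16, 53.37, -349.02, 2282.57, -14927.98]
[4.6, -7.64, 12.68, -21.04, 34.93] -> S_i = 4.60*(-1.66)^i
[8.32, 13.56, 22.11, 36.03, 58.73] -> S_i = 8.32*1.63^i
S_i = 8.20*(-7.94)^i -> [8.2, -65.11, 516.96, -4104.64, 32590.86]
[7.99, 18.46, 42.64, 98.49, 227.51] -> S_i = 7.99*2.31^i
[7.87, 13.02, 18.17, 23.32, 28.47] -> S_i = 7.87 + 5.15*i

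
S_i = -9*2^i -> [-9, -18, -36, -72, -144]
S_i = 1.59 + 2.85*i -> [1.59, 4.44, 7.29, 10.14, 12.99]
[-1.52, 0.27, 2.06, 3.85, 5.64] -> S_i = -1.52 + 1.79*i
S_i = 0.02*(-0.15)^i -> [0.02, -0.0, 0.0, -0.0, 0.0]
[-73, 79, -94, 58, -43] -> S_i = Random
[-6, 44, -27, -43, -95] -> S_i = Random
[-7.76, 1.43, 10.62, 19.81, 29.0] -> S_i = -7.76 + 9.19*i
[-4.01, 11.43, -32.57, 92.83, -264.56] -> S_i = -4.01*(-2.85)^i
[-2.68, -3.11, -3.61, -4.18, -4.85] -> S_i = -2.68*1.16^i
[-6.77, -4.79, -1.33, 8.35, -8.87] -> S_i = Random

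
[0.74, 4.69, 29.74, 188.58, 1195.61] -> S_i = 0.74*6.34^i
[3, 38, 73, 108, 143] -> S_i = 3 + 35*i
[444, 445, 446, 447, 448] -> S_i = 444 + 1*i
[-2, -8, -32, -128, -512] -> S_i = -2*4^i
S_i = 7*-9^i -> [7, -63, 567, -5103, 45927]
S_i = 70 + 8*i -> [70, 78, 86, 94, 102]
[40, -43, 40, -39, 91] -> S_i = Random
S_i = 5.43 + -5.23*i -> [5.43, 0.2, -5.03, -10.26, -15.49]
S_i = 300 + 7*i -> [300, 307, 314, 321, 328]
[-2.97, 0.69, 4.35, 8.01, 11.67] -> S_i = -2.97 + 3.66*i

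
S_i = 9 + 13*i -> [9, 22, 35, 48, 61]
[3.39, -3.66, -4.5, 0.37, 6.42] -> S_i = Random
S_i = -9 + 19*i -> [-9, 10, 29, 48, 67]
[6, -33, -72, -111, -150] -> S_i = 6 + -39*i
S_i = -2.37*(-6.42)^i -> [-2.37, 15.22, -97.68, 627.12, -4026.14]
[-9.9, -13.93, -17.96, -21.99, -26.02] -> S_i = -9.90 + -4.03*i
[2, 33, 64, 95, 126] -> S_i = 2 + 31*i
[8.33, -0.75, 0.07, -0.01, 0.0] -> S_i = 8.33*(-0.09)^i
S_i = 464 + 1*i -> [464, 465, 466, 467, 468]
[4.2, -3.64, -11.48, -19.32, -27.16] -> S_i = 4.20 + -7.84*i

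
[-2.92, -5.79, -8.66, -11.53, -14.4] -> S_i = -2.92 + -2.87*i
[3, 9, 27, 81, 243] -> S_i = 3*3^i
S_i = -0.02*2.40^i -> [-0.02, -0.05, -0.12, -0.28, -0.66]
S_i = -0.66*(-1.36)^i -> [-0.66, 0.9, -1.22, 1.66, -2.26]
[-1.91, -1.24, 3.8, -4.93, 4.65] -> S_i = Random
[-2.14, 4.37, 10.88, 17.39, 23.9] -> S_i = -2.14 + 6.51*i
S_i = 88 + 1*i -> [88, 89, 90, 91, 92]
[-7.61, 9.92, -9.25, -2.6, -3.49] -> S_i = Random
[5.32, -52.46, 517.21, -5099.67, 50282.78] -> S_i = 5.32*(-9.86)^i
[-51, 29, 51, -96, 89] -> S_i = Random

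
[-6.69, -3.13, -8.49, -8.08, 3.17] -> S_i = Random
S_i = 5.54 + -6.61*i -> [5.54, -1.07, -7.68, -14.29, -20.9]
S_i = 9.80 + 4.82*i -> [9.8, 14.62, 19.44, 24.26, 29.08]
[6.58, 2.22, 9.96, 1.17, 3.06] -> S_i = Random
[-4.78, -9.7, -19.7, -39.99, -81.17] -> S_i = -4.78*2.03^i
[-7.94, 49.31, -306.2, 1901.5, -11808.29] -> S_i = -7.94*(-6.21)^i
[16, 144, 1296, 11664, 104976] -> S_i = 16*9^i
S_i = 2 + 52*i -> [2, 54, 106, 158, 210]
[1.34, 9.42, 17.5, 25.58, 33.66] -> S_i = 1.34 + 8.08*i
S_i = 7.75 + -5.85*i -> [7.75, 1.9, -3.95, -9.8, -15.65]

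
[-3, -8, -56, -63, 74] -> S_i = Random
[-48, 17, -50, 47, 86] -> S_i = Random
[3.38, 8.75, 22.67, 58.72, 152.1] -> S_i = 3.38*2.59^i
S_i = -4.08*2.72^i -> [-4.08, -11.1, -30.19, -82.1, -223.32]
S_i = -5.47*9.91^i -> [-5.47, -54.21, -537.2, -5323.64, -52757.23]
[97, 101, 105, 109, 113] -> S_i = 97 + 4*i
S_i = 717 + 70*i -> [717, 787, 857, 927, 997]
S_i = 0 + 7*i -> [0, 7, 14, 21, 28]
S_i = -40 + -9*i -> [-40, -49, -58, -67, -76]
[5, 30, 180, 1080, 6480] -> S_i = 5*6^i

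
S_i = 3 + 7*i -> [3, 10, 17, 24, 31]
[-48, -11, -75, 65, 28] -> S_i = Random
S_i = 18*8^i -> [18, 144, 1152, 9216, 73728]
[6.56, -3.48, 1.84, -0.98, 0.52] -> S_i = 6.56*(-0.53)^i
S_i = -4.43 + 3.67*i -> [-4.43, -0.76, 2.91, 6.58, 10.25]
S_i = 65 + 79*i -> [65, 144, 223, 302, 381]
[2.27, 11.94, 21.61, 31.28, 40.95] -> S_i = 2.27 + 9.67*i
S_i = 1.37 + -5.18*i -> [1.37, -3.81, -8.99, -14.17, -19.35]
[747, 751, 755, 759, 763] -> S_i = 747 + 4*i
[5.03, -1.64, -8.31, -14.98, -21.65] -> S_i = 5.03 + -6.67*i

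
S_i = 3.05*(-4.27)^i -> [3.05, -13.02, 55.61, -237.46, 1013.94]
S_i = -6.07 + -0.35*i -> [-6.07, -6.42, -6.77, -7.12, -7.47]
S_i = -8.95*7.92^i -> [-8.95, -70.88, -561.4, -4446.3, -35214.68]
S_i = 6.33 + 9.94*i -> [6.33, 16.27, 26.21, 36.15, 46.09]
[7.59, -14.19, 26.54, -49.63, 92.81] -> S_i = 7.59*(-1.87)^i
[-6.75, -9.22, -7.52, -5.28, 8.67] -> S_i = Random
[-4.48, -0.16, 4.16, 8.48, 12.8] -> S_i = -4.48 + 4.32*i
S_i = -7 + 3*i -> [-7, -4, -1, 2, 5]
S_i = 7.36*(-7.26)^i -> [7.36, -53.43, 387.93, -2816.36, 20446.75]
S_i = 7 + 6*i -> [7, 13, 19, 25, 31]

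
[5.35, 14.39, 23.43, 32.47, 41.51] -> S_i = 5.35 + 9.04*i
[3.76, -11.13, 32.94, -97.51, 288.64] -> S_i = 3.76*(-2.96)^i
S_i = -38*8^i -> [-38, -304, -2432, -19456, -155648]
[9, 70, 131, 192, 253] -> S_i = 9 + 61*i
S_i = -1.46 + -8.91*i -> [-1.46, -10.37, -19.28, -28.19, -37.1]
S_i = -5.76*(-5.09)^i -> [-5.76, 29.32, -149.23, 759.58, -3866.28]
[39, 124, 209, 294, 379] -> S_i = 39 + 85*i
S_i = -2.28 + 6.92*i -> [-2.28, 4.64, 11.56, 18.48, 25.4]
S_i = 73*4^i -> [73, 292, 1168, 4672, 18688]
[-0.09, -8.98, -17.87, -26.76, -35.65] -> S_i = -0.09 + -8.89*i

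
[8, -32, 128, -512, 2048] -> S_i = 8*-4^i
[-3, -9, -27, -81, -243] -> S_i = -3*3^i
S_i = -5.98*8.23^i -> [-5.98, -49.22, -405.04, -3333.5, -27434.72]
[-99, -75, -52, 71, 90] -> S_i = Random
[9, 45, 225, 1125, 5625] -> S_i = 9*5^i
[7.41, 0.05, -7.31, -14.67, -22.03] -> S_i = 7.41 + -7.36*i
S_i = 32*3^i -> [32, 96, 288, 864, 2592]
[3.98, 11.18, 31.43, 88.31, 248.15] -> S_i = 3.98*2.81^i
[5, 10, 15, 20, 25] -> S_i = 5 + 5*i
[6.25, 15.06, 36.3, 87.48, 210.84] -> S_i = 6.25*2.41^i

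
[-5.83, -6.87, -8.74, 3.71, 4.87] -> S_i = Random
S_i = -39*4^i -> [-39, -156, -624, -2496, -9984]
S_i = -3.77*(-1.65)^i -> [-3.77, 6.22, -10.26, 16.94, -27.94]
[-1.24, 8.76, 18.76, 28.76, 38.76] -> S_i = -1.24 + 10.00*i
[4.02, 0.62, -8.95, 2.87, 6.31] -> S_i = Random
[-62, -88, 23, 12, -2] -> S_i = Random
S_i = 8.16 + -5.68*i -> [8.16, 2.48, -3.2, -8.88, -14.56]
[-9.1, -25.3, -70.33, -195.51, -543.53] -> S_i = -9.10*2.78^i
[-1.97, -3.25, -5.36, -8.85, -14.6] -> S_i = -1.97*1.65^i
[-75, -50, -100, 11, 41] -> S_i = Random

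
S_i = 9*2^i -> [9, 18, 36, 72, 144]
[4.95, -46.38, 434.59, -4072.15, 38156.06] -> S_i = 4.95*(-9.37)^i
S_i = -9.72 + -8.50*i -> [-9.72, -18.22, -26.72, -35.22, -43.72]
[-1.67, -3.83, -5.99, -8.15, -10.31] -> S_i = -1.67 + -2.16*i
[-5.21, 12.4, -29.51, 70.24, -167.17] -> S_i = -5.21*(-2.38)^i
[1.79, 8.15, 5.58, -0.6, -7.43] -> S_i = Random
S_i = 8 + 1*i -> [8, 9, 10, 11, 12]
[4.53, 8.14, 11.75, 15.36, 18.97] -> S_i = 4.53 + 3.61*i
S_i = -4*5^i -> [-4, -20, -100, -500, -2500]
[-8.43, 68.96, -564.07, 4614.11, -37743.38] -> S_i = -8.43*(-8.18)^i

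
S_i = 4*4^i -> [4, 16, 64, 256, 1024]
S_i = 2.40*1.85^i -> [2.4, 4.44, 8.21, 15.2, 28.11]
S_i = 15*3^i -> [15, 45, 135, 405, 1215]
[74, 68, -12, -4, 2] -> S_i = Random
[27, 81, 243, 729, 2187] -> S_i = 27*3^i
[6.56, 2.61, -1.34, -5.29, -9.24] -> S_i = 6.56 + -3.95*i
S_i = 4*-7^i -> [4, -28, 196, -1372, 9604]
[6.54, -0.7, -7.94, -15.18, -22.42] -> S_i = 6.54 + -7.24*i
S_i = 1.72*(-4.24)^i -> [1.72, -7.29, 30.92, -131.11, 555.89]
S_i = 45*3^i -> [45, 135, 405, 1215, 3645]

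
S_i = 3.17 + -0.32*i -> [3.17, 2.85, 2.53, 2.21, 1.89]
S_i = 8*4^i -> [8, 32, 128, 512, 2048]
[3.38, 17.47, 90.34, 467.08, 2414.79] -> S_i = 3.38*5.17^i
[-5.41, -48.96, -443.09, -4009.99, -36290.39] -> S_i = -5.41*9.05^i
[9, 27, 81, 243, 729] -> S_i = 9*3^i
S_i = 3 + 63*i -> [3, 66, 129, 192, 255]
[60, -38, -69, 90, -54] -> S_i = Random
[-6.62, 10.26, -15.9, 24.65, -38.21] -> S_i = -6.62*(-1.55)^i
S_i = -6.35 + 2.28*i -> [-6.35, -4.07, -1.79, 0.49, 2.77]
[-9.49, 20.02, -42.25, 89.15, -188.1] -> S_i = -9.49*(-2.11)^i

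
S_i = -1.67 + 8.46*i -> [-1.67, 6.79, 15.25, 23.71, 32.17]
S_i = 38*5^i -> [38, 190, 950, 4750, 23750]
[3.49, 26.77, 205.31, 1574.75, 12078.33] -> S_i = 3.49*7.67^i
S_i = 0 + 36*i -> [0, 36, 72, 108, 144]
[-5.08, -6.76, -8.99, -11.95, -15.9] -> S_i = -5.08*1.33^i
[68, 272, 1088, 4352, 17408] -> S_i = 68*4^i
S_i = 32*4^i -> [32, 128, 512, 2048, 8192]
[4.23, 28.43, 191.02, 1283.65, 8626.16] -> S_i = 4.23*6.72^i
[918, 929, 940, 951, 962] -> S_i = 918 + 11*i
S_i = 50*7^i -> [50, 350, 2450, 17150, 120050]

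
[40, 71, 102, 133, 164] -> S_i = 40 + 31*i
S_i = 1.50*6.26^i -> [1.5, 9.39, 58.78, 367.97, 2303.5]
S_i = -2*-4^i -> [-2, 8, -32, 128, -512]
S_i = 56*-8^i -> [56, -448, 3584, -28672, 229376]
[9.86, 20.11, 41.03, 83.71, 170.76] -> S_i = 9.86*2.04^i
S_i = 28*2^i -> [28, 56, 112, 224, 448]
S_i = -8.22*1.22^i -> [-8.22, -10.03, -12.23, -14.93, -18.21]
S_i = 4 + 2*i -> [4, 6, 8, 10, 12]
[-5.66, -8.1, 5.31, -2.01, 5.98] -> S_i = Random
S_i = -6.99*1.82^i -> [-6.99, -12.72, -23.15, -42.14, -76.69]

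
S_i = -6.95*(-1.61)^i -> [-6.95, 11.19, -18.02, 29.0, -46.7]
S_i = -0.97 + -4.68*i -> [-0.97, -5.65, -10.33, -15.01, -19.69]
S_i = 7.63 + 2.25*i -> [7.63, 9.88, 12.13, 14.38, 16.63]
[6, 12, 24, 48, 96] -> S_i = 6*2^i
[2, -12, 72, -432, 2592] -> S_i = 2*-6^i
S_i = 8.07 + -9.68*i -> [8.07, -1.61, -11.29, -20.97, -30.65]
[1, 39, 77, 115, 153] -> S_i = 1 + 38*i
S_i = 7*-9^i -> [7, -63, 567, -5103, 45927]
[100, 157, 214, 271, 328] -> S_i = 100 + 57*i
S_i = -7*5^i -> [-7, -35, -175, -875, -4375]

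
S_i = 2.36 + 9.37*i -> [2.36, 11.73, 21.1, 30.47, 39.84]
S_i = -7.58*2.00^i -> [-7.58, -15.16, -30.32, -60.64, -121.28]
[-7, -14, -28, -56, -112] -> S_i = -7*2^i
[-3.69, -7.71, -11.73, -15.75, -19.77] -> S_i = -3.69 + -4.02*i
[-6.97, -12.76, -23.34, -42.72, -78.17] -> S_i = -6.97*1.83^i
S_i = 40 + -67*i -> [40, -27, -94, -161, -228]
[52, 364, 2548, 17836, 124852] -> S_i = 52*7^i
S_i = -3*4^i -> [-3, -12, -48, -192, -768]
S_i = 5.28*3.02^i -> [5.28, 15.95, 48.16, 145.43, 439.2]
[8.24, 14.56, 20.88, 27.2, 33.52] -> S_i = 8.24 + 6.32*i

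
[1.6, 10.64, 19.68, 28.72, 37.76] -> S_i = 1.60 + 9.04*i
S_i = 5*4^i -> [5, 20, 80, 320, 1280]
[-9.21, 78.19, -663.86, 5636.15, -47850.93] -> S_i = -9.21*(-8.49)^i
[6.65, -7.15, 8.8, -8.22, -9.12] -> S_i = Random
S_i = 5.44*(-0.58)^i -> [5.44, -3.16, 1.83, -1.06, 0.62]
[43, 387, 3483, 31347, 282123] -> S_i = 43*9^i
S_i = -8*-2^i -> [-8, 16, -32, 64, -128]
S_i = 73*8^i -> [73, 584, 4672, 37376, 299008]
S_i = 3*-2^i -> [3, -6, 12, -24, 48]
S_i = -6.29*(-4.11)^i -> [-6.29, 25.85, -106.25, 436.69, -1794.81]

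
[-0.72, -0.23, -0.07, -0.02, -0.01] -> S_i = -0.72*0.32^i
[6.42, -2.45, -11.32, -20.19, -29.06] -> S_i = 6.42 + -8.87*i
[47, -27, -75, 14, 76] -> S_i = Random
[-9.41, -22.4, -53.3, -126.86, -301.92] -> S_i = -9.41*2.38^i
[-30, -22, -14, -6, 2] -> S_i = -30 + 8*i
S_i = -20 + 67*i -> [-20, 47, 114, 181, 248]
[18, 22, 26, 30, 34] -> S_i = 18 + 4*i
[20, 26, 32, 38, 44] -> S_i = 20 + 6*i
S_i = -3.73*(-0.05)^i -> [-3.73, 0.19, -0.01, 0.0, -0.0]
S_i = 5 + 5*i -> [5, 10, 15, 20, 25]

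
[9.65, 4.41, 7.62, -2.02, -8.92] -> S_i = Random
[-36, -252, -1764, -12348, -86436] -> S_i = -36*7^i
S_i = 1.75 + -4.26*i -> [1.75, -2.51, -6.77, -11.03, -15.29]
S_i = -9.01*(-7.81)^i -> [-9.01, 70.37, -549.57, 4292.18, -33521.92]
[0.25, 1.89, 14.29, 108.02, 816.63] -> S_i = 0.25*7.56^i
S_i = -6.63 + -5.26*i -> [-6.63, -11.89, -17.15, -22.41, -27.67]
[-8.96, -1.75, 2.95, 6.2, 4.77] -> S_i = Random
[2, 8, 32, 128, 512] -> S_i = 2*4^i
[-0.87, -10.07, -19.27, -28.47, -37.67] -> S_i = -0.87 + -9.20*i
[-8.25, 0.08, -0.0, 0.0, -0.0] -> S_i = -8.25*(-0.01)^i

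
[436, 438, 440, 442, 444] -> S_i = 436 + 2*i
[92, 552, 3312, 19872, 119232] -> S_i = 92*6^i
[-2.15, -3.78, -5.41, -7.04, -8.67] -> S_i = -2.15 + -1.63*i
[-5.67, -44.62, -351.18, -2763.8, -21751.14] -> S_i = -5.67*7.87^i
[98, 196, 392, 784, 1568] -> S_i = 98*2^i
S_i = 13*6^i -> [13, 78, 468, 2808, 16848]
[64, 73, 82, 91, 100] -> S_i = 64 + 9*i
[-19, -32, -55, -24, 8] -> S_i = Random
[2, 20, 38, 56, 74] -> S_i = 2 + 18*i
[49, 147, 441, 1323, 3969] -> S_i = 49*3^i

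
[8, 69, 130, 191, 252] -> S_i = 8 + 61*i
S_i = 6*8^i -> [6, 48, 384, 3072, 24576]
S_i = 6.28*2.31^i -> [6.28, 14.51, 33.51, 77.41, 178.82]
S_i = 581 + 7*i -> [581, 588, 595, 602, 609]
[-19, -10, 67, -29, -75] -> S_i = Random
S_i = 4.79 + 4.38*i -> [4.79, 9.17, 13.55, 17.93, 22.31]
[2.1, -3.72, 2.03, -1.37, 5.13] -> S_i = Random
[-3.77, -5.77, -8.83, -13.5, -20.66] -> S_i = -3.77*1.53^i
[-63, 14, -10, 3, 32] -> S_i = Random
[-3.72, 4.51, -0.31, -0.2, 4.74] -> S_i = Random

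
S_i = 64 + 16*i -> [64, 80, 96, 112, 128]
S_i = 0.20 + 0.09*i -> [0.2, 0.29, 0.38, 0.47, 0.56]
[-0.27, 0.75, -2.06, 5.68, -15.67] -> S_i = -0.27*(-2.76)^i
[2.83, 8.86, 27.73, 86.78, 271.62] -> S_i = 2.83*3.13^i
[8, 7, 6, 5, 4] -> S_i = 8 + -1*i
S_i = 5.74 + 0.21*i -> [5.74, 5.95, 6.16, 6.37, 6.58]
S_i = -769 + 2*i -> [-769, -767, -765, -763, -761]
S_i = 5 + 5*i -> [5, 10, 15, 20, 25]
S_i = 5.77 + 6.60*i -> [5.77, 12.37, 18.97, 25.57, 32.17]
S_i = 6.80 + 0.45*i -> [6.8, 7.25, 7.7, 8.15, 8.6]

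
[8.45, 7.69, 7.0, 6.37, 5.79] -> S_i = 8.45*0.91^i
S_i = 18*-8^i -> [18, -144, 1152, -9216, 73728]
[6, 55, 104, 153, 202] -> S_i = 6 + 49*i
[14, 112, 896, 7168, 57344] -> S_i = 14*8^i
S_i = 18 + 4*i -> [18, 22, 26, 30, 34]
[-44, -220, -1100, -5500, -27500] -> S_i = -44*5^i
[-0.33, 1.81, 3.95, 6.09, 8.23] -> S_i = -0.33 + 2.14*i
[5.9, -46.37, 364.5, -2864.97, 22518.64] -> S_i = 5.90*(-7.86)^i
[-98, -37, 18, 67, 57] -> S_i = Random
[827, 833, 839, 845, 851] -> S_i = 827 + 6*i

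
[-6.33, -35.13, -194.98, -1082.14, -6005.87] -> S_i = -6.33*5.55^i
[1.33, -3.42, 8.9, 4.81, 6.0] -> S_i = Random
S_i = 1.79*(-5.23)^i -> [1.79, -9.36, 48.96, -256.07, 1339.24]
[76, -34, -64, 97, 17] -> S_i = Random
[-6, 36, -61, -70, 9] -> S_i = Random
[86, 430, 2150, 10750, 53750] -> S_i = 86*5^i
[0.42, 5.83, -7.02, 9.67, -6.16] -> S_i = Random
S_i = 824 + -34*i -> [824, 790, 756, 722, 688]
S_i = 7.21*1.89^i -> [7.21, 13.63, 25.75, 48.68, 92.0]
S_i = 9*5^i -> [9, 45, 225, 1125, 5625]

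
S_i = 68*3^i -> [68, 204, 612, 1836, 5508]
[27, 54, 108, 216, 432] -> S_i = 27*2^i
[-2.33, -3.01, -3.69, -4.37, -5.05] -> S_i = -2.33 + -0.68*i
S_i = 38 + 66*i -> [38, 104, 170, 236, 302]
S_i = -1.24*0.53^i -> [-1.24, -0.66, -0.35, -0.18, -0.1]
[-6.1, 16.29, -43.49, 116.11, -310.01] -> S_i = -6.10*(-2.67)^i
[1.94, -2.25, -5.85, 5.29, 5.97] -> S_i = Random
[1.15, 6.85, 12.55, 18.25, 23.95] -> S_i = 1.15 + 5.70*i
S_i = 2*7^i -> [2, 14, 98, 686, 4802]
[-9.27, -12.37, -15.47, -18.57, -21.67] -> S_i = -9.27 + -3.10*i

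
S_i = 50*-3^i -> [50, -150, 450, -1350, 4050]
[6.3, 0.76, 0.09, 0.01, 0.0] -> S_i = 6.30*0.12^i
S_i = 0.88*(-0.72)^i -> [0.88, -0.63, 0.46, -0.33, 0.24]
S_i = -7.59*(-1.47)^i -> [-7.59, 11.16, -16.4, 24.11, -35.44]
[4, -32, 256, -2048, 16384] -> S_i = 4*-8^i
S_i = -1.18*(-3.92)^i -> [-1.18, 4.63, -18.13, 71.08, -278.63]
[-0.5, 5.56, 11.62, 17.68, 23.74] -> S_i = -0.50 + 6.06*i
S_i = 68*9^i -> [68, 612, 5508, 49572, 446148]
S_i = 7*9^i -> [7, 63, 567, 5103, 45927]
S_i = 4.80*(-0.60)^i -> [4.8, -2.88, 1.73, -1.04, 0.62]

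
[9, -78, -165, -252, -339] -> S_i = 9 + -87*i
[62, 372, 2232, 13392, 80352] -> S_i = 62*6^i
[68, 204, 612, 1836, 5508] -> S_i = 68*3^i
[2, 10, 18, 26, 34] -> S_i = 2 + 8*i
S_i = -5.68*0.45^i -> [-5.68, -2.56, -1.15, -0.52, -0.23]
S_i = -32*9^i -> [-32, -288, -2592, -23328, -209952]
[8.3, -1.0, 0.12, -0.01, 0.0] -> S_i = 8.30*(-0.12)^i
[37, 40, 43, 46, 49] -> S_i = 37 + 3*i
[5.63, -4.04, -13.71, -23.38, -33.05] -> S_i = 5.63 + -9.67*i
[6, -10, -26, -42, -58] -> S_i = 6 + -16*i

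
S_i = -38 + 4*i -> [-38, -34, -30, -26, -22]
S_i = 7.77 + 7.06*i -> [7.77, 14.83, 21.89, 28.95, 36.01]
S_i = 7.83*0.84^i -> [7.83, 6.58, 5.52, 4.64, 3.9]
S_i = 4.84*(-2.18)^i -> [4.84, -10.55, 23.0, -50.14, 109.31]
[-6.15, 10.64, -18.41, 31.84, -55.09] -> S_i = -6.15*(-1.73)^i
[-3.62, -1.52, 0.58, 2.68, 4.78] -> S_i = -3.62 + 2.10*i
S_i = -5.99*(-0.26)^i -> [-5.99, 1.56, -0.4, 0.11, -0.03]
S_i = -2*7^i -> [-2, -14, -98, -686, -4802]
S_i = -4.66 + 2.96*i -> [-4.66, -1.7, 1.26, 4.22, 7.18]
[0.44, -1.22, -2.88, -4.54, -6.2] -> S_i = 0.44 + -1.66*i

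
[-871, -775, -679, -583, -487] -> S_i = -871 + 96*i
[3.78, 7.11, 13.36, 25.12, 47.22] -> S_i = 3.78*1.88^i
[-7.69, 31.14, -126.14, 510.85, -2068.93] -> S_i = -7.69*(-4.05)^i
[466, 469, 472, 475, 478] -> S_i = 466 + 3*i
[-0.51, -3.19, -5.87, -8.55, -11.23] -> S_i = -0.51 + -2.68*i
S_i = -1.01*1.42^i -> [-1.01, -1.43, -2.04, -2.89, -4.11]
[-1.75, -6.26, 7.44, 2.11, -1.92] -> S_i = Random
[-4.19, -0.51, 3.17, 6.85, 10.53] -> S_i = -4.19 + 3.68*i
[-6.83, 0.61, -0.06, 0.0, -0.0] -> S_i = -6.83*(-0.09)^i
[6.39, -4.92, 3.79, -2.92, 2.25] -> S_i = 6.39*(-0.77)^i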